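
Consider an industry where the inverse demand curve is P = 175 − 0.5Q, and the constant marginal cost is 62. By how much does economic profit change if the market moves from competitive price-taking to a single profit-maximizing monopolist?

Economic profit rises by 6384.5

Competitive firms price at marginal cost: P = 62, giving Q = 226.
Profit = (62 − 62)·226 = 0.
Monopoly sets MR = MC: 175 − Q = 62 ⇒ Q = 113, P = 175 − 0.5·113 = 118.5.
Profit = (118.5 − 62)·113 = 6384.5.
Change in economic profit: 6384.5 − 0 = 6384.5.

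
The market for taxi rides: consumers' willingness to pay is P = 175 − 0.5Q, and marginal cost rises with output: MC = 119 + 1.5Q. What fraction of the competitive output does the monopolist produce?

A monopolist chooses Q where MR = MC. MR = 175 − Q; setting this equal to 119 + 1.5Q gives Q = 22.4 and P = 163.8.
Competitive equilibrium sets price equal to marginal cost: 175 − 0.5Q = 119 + 1.5Q, so Q = 28 and P = 161.
Ratio Q_m/Q_c = 22.4/28 = 0.8.

Q_m/Q_c = 0.8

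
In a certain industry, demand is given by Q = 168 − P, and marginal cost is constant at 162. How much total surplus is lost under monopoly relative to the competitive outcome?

Inverting demand: P = 168 − Q.
Perfect competition: P = MC = 162, so 168 − Q = 162 and Q = 6.
A monopolist chooses Q where MR = MC. MR = 168 − 2Q; setting this equal to 162 gives Q = 3 and P = 165.
DWL is the triangle between Q = 3 and Q = 6: ½·(6 − 3)·(165 − 162) = 4.5.

DWL = 4.5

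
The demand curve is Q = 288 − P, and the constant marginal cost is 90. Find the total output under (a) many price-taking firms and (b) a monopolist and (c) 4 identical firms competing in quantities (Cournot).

Inverting demand: P = 288 − Q.
Competitive firms price at marginal cost: P = 90, giving Q = 198.
The monopolist equates marginal revenue to marginal cost: 288 − 2Q = 90, so Q = 99. From demand, P = 189.
Cournot with 4 identical firms: the symmetric best-response condition is 288 − 5q = 90. Each firm produces q = 39.6, total output Q = 158.4, price P = 129.6.

Competition: Q = 198; Monopoly: Q = 99; Cournot: Q = 158.4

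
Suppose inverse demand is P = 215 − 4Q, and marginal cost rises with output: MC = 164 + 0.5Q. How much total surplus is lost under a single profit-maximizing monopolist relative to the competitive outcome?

DWL = 64

Under competition P = MC: 215 − 4Q = 164 + 0.5Q ⇒ Q = 34/3, P = 509/3.
The monopolist equates marginal revenue to marginal cost: 215 − 8Q = 164 + 0.5Q, so Q = 6. From demand, P = 191.
CS = ½·(215 − 509/3)·34/3 = 2312/9; PS = (509/3·34/3 − 164·34/3 − ½·0.5·(34/3)²) = 289/9; TS = 289.
CS = ½·(215 − 191)·6 = 72; PS = (191·6 − 164·6 − ½·0.5·6²) = 153; TS = 225.
DWL = 289 − 225 = 64.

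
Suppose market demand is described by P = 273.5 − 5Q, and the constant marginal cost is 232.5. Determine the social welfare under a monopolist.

TS = 126.075

The monopolist equates marginal revenue to marginal cost: 273.5 − 10Q = 232.5, so Q = 4.1. From demand, P = 253.
CS = ½·(273.5 − 253)·4.1 = 42.025; PS = (253 − 232.5)·4.1 = 84.05; TS = 126.075.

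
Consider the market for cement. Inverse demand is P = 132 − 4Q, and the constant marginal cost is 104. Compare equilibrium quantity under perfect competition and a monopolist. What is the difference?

Q falls by 3.5

Perfect competition: P = MC = 104, so 132 − 4Q = 104 and Q = 7.
A monopolist chooses Q where MR = MC. MR = 132 − 8Q; setting this equal to 104 gives Q = 3.5 and P = 118.
Change in equilibrium quantity: 3.5 − 7 = −3.5.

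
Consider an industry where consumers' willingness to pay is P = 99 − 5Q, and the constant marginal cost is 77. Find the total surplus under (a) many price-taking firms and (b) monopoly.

Competition: TS = 48.4; Monopoly: TS = 36.3

Competitive firms price at marginal cost: P = 77, giving Q = 4.4.
CS = ½·(99 − 77)·4.4 = 48.4; PS = (77 − 77)·4.4 = 0; TS = 48.4.
The monopolist equates marginal revenue to marginal cost: 99 − 10Q = 77, so Q = 2.2. From demand, P = 88.
CS = ½·(99 − 88)·2.2 = 12.1; PS = (88 − 77)·2.2 = 24.2; TS = 36.3.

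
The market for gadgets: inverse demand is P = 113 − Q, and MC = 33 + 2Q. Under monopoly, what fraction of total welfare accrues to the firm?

PS/TS = 0.8

The monopolist equates marginal revenue to marginal cost: 113 − 2Q = 33 + 2Q, so Q = 20. From demand, P = 93.
CS = ½·(113 − 93)·20 = 200.
PS = P·Q − VC(Q) = 93·20 − (33·20 + ½·2·20²) = 800.
Share captured = PS/TS = 800/1000 = 0.8.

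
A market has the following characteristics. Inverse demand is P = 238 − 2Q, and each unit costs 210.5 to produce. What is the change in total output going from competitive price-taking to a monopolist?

Perfect competition: P = MC = 210.5, so 238 − 2Q = 210.5 and Q = 13.75.
The monopolist equates marginal revenue to marginal cost: 238 − 4Q = 210.5, so Q = 6.875. From demand, P = 224.25.
Change in total output: 6.875 − 13.75 = −6.875.

Total output falls by 6.875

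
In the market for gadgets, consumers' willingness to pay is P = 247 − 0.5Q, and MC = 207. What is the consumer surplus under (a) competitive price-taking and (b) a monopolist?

Perfect competition: P = MC = 207, so 247 − 0.5Q = 207 and Q = 80.
CS = ½·(247 − 207)·80 = 1600.
The monopolist equates marginal revenue to marginal cost: 247 − Q = 207, so Q = 40. From demand, P = 227.
CS = ½·(247 − 227)·40 = 400.

Competition: CS = 1600; Monopoly: CS = 400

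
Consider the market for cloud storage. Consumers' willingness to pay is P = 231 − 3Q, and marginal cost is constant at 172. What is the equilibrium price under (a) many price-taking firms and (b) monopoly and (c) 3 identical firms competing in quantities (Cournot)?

Perfect competition: P = MC = 172, so 231 − 3Q = 172 and Q = 59/3.
Monopoly sets MR = MC: 231 − 6Q = 172 ⇒ Q = 59/6, P = 231 − 3·59/6 = 201.5.
Cournot with 3 identical firms: the symmetric best-response condition is 231 − 12q = 172. Each firm produces q = 59/12, total output Q = 14.75, price P = 186.75.

Competition: P = 172; Monopoly: P = 201.5; Cournot: P = 186.75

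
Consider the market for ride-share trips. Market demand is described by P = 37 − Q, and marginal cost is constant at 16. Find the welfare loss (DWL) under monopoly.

DWL = 55.125

Under competition P = MC = 16, so Q = (37 − 16)/1 = 21.
The monopolist equates marginal revenue to marginal cost: 37 − 2Q = 16, so Q = 10.5. From demand, P = 26.5.
DWL is the triangle between Q = 10.5 and Q = 21: ½·(21 − 10.5)·(26.5 − 16) = 55.125.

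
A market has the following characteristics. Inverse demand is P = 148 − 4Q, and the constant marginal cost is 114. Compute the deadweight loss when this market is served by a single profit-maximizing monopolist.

DWL = 36.125

Under competition P = MC = 114, so Q = (148 − 114)/4 = 8.5.
The monopolist equates marginal revenue to marginal cost: 148 − 8Q = 114, so Q = 4.25. From demand, P = 131.
DWL is the triangle between Q = 4.25 and Q = 8.5: ½·(8.5 − 4.25)·(131 − 114) = 36.125.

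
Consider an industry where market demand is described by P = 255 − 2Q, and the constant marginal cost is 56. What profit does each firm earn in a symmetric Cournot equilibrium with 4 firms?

π_i = 792.02

Cournot with 4 identical firms: the symmetric best-response condition is 255 − 10q = 56. Each firm produces q = 19.9, total output Q = 79.6, price P = 95.8.
Each firm's profit = (95.8 − 56)·19.9 = 792.02.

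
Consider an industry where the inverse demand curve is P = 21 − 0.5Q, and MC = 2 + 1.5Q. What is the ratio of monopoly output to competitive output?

The monopolist equates marginal revenue to marginal cost: 21 − Q = 2 + 1.5Q, so Q = 7.6. From demand, P = 17.2.
Competitive equilibrium sets price equal to marginal cost: 21 − 0.5Q = 2 + 1.5Q, so Q = 9.5 and P = 16.25.
Ratio Q_m/Q_c = 7.6/9.5 = 0.8.

Q_m/Q_c = 0.8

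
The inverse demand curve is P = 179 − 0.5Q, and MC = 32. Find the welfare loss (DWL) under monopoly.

DWL = 5402.25

Under competition P = MC = 32, so Q = (179 − 32)/0.5 = 294.
A monopolist chooses Q where MR = MC. MR = 179 − Q; setting this equal to 32 gives Q = 147 and P = 105.5.
DWL is the triangle between Q = 147 and Q = 294: ½·(294 − 147)·(105.5 − 32) = 5402.25.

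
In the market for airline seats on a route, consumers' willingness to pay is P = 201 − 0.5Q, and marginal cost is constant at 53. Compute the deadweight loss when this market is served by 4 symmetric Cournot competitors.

Competitive firms price at marginal cost: P = 53, giving Q = 296.
With 4 symmetric Cournot firms, each firm's FOC gives 201 − 2.5q = 53, so q = 59.2, Q = 4·59.2 = 236.8, and P = 82.6.
DWL is the triangle between Q = 236.8 and Q = 296: ½·(296 − 236.8)·(82.6 − 53) = 876.16.

DWL = 876.16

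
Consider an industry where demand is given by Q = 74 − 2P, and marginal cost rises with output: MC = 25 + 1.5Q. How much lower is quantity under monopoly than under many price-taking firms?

Quantity falls by 1.2

Inverting demand: P = 37 − 0.5Q.
Competitive equilibrium sets price equal to marginal cost: 37 − 0.5Q = 25 + 1.5Q, so Q = 6 and P = 34.
The monopolist equates marginal revenue to marginal cost: 37 − Q = 25 + 1.5Q, so Q = 4.8. From demand, P = 34.6.
Change in quantity: 4.8 − 6 = −1.2.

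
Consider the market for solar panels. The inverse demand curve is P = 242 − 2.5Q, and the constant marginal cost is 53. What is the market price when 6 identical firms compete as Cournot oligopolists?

In a 6-firm Cournot equilibrium, symmetry and the first-order condition give q = (242 − 53)/(17.5) = 10.8. So Q = 64.8 and P = 80.

P = 80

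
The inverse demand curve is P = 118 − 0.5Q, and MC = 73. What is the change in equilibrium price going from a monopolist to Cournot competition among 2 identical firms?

The monopolist equates marginal revenue to marginal cost: 118 − Q = 73, so Q = 45. From demand, P = 95.5.
In a 2-firm Cournot equilibrium, symmetry and the first-order condition give q = (118 − 73)/(1.5) = 30. So Q = 60 and P = 88.
Change in equilibrium price: 88 − 95.5 = −7.5.

Equilibrium price falls by 7.5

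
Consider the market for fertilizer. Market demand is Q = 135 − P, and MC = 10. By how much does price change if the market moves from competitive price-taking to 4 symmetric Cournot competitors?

Price rises by 25

Inverting demand: P = 135 − Q.
Competitive firms price at marginal cost: P = 10, giving Q = 125.
Cournot with 4 identical firms: the symmetric best-response condition is 135 − 5q = 10. Each firm produces q = 25, total output Q = 100, price P = 35.
Change in price: 35 − 10 = 25.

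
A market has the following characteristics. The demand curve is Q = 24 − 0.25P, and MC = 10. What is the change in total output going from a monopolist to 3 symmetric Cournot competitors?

Inverting demand: P = 96 − 4Q.
Monopoly sets MR = MC: 96 − 8Q = 10 ⇒ Q = 10.75, P = 96 − 4·10.75 = 53.
Cournot with 3 identical firms: the symmetric best-response condition is 96 − 16q = 10. Each firm produces q = 5.375, total output Q = 16.125, price P = 31.5.
Change in total output: 16.125 − 10.75 = 5.375.

Q rises by 5.375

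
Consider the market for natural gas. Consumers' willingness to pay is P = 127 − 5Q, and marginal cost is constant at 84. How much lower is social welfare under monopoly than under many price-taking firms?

Perfect competition: P = MC = 84, so 127 − 5Q = 84 and Q = 8.6.
CS = ½·(127 − 84)·8.6 = 184.9; PS = (84 − 84)·8.6 = 0; TS = 184.9.
Monopoly sets MR = MC: 127 − 10Q = 84 ⇒ Q = 4.3, P = 127 − 5·4.3 = 105.5.
CS = ½·(127 − 105.5)·4.3 = 46.225; PS = (105.5 − 84)·4.3 = 92.45; TS = 138.675.
Change in social welfare: 138.675 − 184.9 = −46.225.

Social welfare falls by 46.225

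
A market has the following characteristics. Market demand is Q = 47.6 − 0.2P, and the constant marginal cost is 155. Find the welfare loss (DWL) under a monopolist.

Inverting demand: P = 238 − 5Q.
Under competition P = MC = 155, so Q = (238 − 155)/5 = 16.6.
Monopoly sets MR = MC: 238 − 10Q = 155 ⇒ Q = 8.3, P = 238 − 5·8.3 = 196.5.
DWL is the triangle between Q = 8.3 and Q = 16.6: ½·(16.6 − 8.3)·(196.5 − 155) = 172.225.

DWL = 172.225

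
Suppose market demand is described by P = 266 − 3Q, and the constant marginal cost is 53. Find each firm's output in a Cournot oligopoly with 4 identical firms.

In a 4-firm Cournot equilibrium, symmetry and the first-order condition give q = (266 − 53)/(15) = 14.2. So Q = 56.8 and P = 95.6.

q_i = 14.2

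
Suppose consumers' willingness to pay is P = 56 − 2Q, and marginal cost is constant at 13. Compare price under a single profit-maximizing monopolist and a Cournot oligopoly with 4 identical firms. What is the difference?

P falls by 12.9

A monopolist chooses Q where MR = MC. MR = 56 − 4Q; setting this equal to 13 gives Q = 10.75 and P = 34.5.
In a 4-firm Cournot equilibrium, symmetry and the first-order condition give q = (56 − 13)/(10) = 4.3. So Q = 17.2 and P = 21.6.
Change in price: 21.6 − 34.5 = −12.9.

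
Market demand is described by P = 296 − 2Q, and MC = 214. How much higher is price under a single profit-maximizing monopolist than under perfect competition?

Price rises by 41

Competitive firms price at marginal cost: P = 214, giving Q = 41.
The monopolist equates marginal revenue to marginal cost: 296 − 4Q = 214, so Q = 20.5. From demand, P = 255.
Change in price: 255 − 214 = 41.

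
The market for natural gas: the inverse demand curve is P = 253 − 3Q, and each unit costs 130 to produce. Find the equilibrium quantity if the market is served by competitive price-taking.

Perfect competition: P = MC = 130, so 253 − 3Q = 130 and Q = 41.

Q = 41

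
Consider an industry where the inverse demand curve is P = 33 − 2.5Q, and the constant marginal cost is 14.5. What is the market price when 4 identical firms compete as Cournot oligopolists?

P = 18.2

With 4 symmetric Cournot firms, each firm's FOC gives 33 − 12.5q = 14.5, so q = 1.48, Q = 4·1.48 = 5.92, and P = 18.2.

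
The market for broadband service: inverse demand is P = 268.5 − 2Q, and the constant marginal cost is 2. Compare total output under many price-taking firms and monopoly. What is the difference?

Perfect competition: P = MC = 2, so 268.5 − 2Q = 2 and Q = 133.25.
A monopolist chooses Q where MR = MC. MR = 268.5 − 4Q; setting this equal to 2 gives Q = 66.625 and P = 135.25.
Change in total output: 66.625 − 133.25 = −66.625.

Total output falls by 66.625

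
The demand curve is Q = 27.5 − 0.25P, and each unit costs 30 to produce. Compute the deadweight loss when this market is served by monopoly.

Inverting demand: P = 110 − 4Q.
Under competition P = MC = 30, so Q = (110 − 30)/4 = 20.
The monopolist equates marginal revenue to marginal cost: 110 − 8Q = 30, so Q = 10. From demand, P = 70.
DWL is the triangle between Q = 10 and Q = 20: ½·(20 − 10)·(70 − 30) = 200.

DWL = 200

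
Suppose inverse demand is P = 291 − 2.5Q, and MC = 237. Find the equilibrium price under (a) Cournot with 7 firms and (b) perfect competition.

Cournot: P = 243.75; Competition: P = 237

Cournot with 7 identical firms: the symmetric best-response condition is 291 − 20q = 237. Each firm produces q = 2.7, total output Q = 18.9, price P = 243.75.
Competitive firms price at marginal cost: P = 237, giving Q = 21.6.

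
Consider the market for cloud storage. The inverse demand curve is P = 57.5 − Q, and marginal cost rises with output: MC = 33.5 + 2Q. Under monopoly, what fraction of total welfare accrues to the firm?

PS/TS = 0.8

A monopolist chooses Q where MR = MC. MR = 57.5 − 2Q; setting this equal to 33.5 + 2Q gives Q = 6 and P = 51.5.
CS = ½·(57.5 − 51.5)·6 = 18.
PS = P·Q − VC(Q) = 51.5·6 − (33.5·6 + ½·2·6²) = 72.
Share captured = PS/TS = 72/90 = 0.8.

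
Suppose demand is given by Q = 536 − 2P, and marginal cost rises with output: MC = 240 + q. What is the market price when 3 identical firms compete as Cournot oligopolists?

Inverting demand: P = 268 − 0.5Q.
Cournot with 3 identical firms: the symmetric best-response condition is 268 − 2q = 240 + q. Each firm produces q = 28/3, total output Q = 28, price P = 254.

P = 254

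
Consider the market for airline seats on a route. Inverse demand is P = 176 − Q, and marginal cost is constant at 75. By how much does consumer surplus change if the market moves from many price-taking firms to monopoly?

Perfect competition: P = MC = 75, so 176 − Q = 75 and Q = 101.
CS = ½·(176 − 75)·101 = 5100.5.
Monopoly sets MR = MC: 176 − 2Q = 75 ⇒ Q = 50.5, P = 176 − 50.5 = 125.5.
CS = ½·(176 − 125.5)·50.5 = 1275.125.
Change in consumer surplus: 1275.125 − 5100.5 = −3825.375.

CS falls by 3825.375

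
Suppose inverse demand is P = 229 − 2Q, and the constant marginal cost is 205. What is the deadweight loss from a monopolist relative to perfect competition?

Competitive firms price at marginal cost: P = 205, giving Q = 12.
Monopoly sets MR = MC: 229 − 4Q = 205 ⇒ Q = 6, P = 229 − 2·6 = 217.
DWL is the triangle between Q = 6 and Q = 12: ½·(12 − 6)·(217 − 205) = 36.

DWL = 36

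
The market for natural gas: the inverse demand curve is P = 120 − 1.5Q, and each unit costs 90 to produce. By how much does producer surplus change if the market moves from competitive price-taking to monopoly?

Producer surplus rises by 150

Competitive firms price at marginal cost: P = 90, giving Q = 20.
PS = (90 − 90)·20 = 0.
The monopolist equates marginal revenue to marginal cost: 120 − 3Q = 90, so Q = 10. From demand, P = 105.
PS = (105 − 90)·10 = 150.
Change in producer surplus: 150 − 0 = 150.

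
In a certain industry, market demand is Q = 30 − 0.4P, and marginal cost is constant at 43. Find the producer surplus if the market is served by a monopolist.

Inverting demand: P = 75 − 2.5Q.
Monopoly sets MR = MC: 75 − 5Q = 43 ⇒ Q = 6.4, P = 75 − 2.5·6.4 = 59.
PS = (59 − 43)·6.4 = 102.4.

PS = 102.4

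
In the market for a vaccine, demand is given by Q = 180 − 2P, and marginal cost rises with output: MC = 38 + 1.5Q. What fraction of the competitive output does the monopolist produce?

Inverting demand: P = 90 − 0.5Q.
Monopoly sets MR = MC: 90 − Q = 38 + 1.5Q ⇒ Q = 20.8, P = 90 − 0.5·20.8 = 79.6.
Under competition P = MC: 90 − 0.5Q = 38 + 1.5Q ⇒ Q = 26, P = 77.
Ratio Q_m/Q_c = 20.8/26 = 0.8.

Q_m/Q_c = 0.8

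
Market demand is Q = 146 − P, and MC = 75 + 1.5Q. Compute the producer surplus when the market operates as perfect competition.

Inverting demand: P = 146 − Q.
Competitive equilibrium sets price equal to marginal cost: 146 − Q = 75 + 1.5Q, so Q = 28.4 and P = 117.6.
PS = P·Q − VC(Q) = 117.6·28.4 − (75·28.4 + ½·1.5·28.4²) = 604.92.

PS = 604.92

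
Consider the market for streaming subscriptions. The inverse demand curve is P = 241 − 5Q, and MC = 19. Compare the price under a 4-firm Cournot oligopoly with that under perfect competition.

With 4 symmetric Cournot firms, each firm's FOC gives 241 − 25q = 19, so q = 8.88, Q = 4·8.88 = 35.52, and P = 63.4.
Competitive firms price at marginal cost: P = 19, giving Q = 44.4.

Cournot: P = 63.4; Competition: P = 19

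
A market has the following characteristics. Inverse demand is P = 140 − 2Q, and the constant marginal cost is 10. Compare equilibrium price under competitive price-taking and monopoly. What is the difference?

Equilibrium price rises by 65

Competitive firms price at marginal cost: P = 10, giving Q = 65.
A monopolist chooses Q where MR = MC. MR = 140 − 4Q; setting this equal to 10 gives Q = 32.5 and P = 75.
Change in equilibrium price: 75 − 10 = 65.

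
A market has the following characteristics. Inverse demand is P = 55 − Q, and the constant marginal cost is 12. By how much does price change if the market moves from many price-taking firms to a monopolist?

Perfect competition: P = MC = 12, so 55 − Q = 12 and Q = 43.
A monopolist chooses Q where MR = MC. MR = 55 − 2Q; setting this equal to 12 gives Q = 21.5 and P = 33.5.
Change in price: 33.5 − 12 = 21.5.

Price rises by 21.5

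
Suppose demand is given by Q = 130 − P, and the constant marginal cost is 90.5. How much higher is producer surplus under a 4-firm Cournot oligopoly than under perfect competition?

Inverting demand: P = 130 − Q.
Under competition P = MC = 90.5, so Q = (130 − 90.5)/1 = 39.5.
PS = (90.5 − 90.5)·39.5 = 0.
Cournot with 4 identical firms: the symmetric best-response condition is 130 − 5q = 90.5. Each firm produces q = 7.9, total output Q = 31.6, price P = 98.4.
PS = (98.4 − 90.5)·31.6 = 249.64.
Change in producer surplus: 249.64 − 0 = 249.64.

Producer surplus rises by 249.64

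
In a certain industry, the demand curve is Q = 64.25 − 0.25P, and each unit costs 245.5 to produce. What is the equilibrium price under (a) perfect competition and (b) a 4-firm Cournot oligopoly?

Competition: P = 245.5; Cournot: P = 247.8

Inverting demand: P = 257 − 4Q.
Under competition P = MC = 245.5, so Q = (257 − 245.5)/4 = 2.875.
In a 4-firm Cournot equilibrium, symmetry and the first-order condition give q = (257 − 245.5)/(20) = 0.575. So Q = 2.3 and P = 247.8.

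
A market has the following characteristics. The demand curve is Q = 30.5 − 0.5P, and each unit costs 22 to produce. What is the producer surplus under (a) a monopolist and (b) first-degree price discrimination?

Inverting demand: P = 61 − 2Q.
Monopoly sets MR = MC: 61 − 4Q = 22 ⇒ Q = 9.75, P = 61 − 2·9.75 = 41.5.
PS = (41.5 − 22)·9.75 = 190.125.
Under first-degree price discrimination the firm charges each unit its demand price and produces up to where P = MC, i.e. Q = 19.5. Consumer surplus is zero; producer surplus equals total surplus.
PS = ½·(61 − 22)·19.5 = 380.25.

Monopoly: PS = 190.125; Perfect PD: PS = 380.25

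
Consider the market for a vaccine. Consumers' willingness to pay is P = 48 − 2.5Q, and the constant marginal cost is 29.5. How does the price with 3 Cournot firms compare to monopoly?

Cournot: P = 34.125; Monopoly: P = 38.75

In a 3-firm Cournot equilibrium, symmetry and the first-order condition give q = (48 − 29.5)/(10) = 1.85. So Q = 5.55 and P = 34.125.
The monopolist equates marginal revenue to marginal cost: 48 − 5Q = 29.5, so Q = 3.7. From demand, P = 38.75.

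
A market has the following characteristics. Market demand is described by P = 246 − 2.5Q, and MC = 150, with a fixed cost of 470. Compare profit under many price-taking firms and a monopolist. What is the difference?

Profit rises by 921.6

Under competition P = MC = 150, so Q = (246 − 150)/2.5 = 38.4.
Profit = (150 − 150)·38.4 − 470 = −470.
A monopolist chooses Q where MR = MC. MR = 246 − 5Q; setting this equal to 150 gives Q = 19.2 and P = 198.
Profit = (198 − 150)·19.2 − 470 = 451.6.
Change in profit: 451.6 − −470 = 921.6.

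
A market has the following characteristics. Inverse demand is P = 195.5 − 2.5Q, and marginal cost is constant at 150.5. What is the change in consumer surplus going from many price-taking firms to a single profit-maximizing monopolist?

Consumer surplus falls by 303.75

Competitive firms price at marginal cost: P = 150.5, giving Q = 18.
CS = ½·(195.5 − 150.5)·18 = 405.
A monopolist chooses Q where MR = MC. MR = 195.5 − 5Q; setting this equal to 150.5 gives Q = 9 and P = 173.
CS = ½·(195.5 − 173)·9 = 101.25.
Change in consumer surplus: 101.25 − 405 = −303.75.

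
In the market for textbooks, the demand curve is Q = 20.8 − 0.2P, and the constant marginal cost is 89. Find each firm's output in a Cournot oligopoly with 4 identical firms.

q_i = 0.6

Inverting demand: P = 104 − 5Q.
Cournot with 4 identical firms: the symmetric best-response condition is 104 − 25q = 89. Each firm produces q = 0.6, total output Q = 2.4, price P = 92.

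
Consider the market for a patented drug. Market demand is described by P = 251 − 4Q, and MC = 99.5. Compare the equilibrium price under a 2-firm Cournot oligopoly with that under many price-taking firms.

In a 2-firm Cournot equilibrium, symmetry and the first-order condition give q = (251 − 99.5)/(12) = 12.625. So Q = 25.25 and P = 150.
Under competition P = MC = 99.5, so Q = (251 − 99.5)/4 = 37.875.

Cournot: P = 150; Competition: P = 99.5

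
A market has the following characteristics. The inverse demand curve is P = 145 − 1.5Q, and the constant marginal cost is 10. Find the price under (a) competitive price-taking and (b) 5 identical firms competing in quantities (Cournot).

Competition: P = 10; Cournot: P = 32.5

Perfect competition: P = MC = 10, so 145 − 1.5Q = 10 and Q = 90.
With 5 symmetric Cournot firms, each firm's FOC gives 145 − 9q = 10, so q = 15, Q = 5·15 = 75, and P = 32.5.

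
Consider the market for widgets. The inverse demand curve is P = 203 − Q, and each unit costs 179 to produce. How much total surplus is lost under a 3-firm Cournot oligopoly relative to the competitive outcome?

DWL = 18

Under competition P = MC = 179, so Q = (203 − 179)/1 = 24.
Cournot with 3 identical firms: the symmetric best-response condition is 203 − 4q = 179. Each firm produces q = 6, total output Q = 18, price P = 185.
DWL is the triangle between Q = 18 and Q = 24: ½·(24 − 18)·(185 − 179) = 18.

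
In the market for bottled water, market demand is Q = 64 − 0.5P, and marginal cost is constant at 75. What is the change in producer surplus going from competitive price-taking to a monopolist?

Inverting demand: P = 128 − 2Q.
Perfect competition: P = MC = 75, so 128 − 2Q = 75 and Q = 26.5.
PS = (75 − 75)·26.5 = 0.
Monopoly sets MR = MC: 128 − 4Q = 75 ⇒ Q = 13.25, P = 128 − 2·13.25 = 101.5.
PS = (101.5 − 75)·13.25 = 351.125.
Change in producer surplus: 351.125 − 0 = 351.125.

Producer surplus rises by 351.125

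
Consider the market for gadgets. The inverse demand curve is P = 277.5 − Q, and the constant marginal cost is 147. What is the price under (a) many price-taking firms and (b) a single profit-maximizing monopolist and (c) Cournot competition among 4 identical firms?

Competitive firms price at marginal cost: P = 147, giving Q = 130.5.
A monopolist chooses Q where MR = MC. MR = 277.5 − 2Q; setting this equal to 147 gives Q = 65.25 and P = 212.25.
In a 4-firm Cournot equilibrium, symmetry and the first-order condition give q = (277.5 − 147)/(5) = 26.1. So Q = 104.4 and P = 173.1.

Competition: P = 147; Monopoly: P = 212.25; Cournot: P = 173.1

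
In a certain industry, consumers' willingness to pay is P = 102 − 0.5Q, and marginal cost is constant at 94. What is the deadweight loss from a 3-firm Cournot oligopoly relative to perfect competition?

DWL = 4

Competitive firms price at marginal cost: P = 94, giving Q = 16.
With 3 symmetric Cournot firms, each firm's FOC gives 102 − 2q = 94, so q = 4, Q = 3·4 = 12, and P = 96.
DWL is the triangle between Q = 12 and Q = 16: ½·(16 − 12)·(96 − 94) = 4.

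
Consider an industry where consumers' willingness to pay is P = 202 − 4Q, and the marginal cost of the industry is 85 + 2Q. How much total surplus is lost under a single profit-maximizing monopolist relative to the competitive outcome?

DWL = 182.52

Under competition P = MC: 202 − 4Q = 85 + 2Q ⇒ Q = 19.5, P = 124.
The monopolist equates marginal revenue to marginal cost: 202 − 8Q = 85 + 2Q, so Q = 11.7. From demand, P = 155.2.
CS = ½·(202 − 124)·19.5 = 760.5; PS = (124·19.5 − 85·19.5 − ½·2·19.5²) = 380.25; TS = 1140.75.
CS = ½·(202 − 155.2)·11.7 = 273.78; PS = (155.2·11.7 − 85·11.7 − ½·2·11.7²) = 684.45; TS = 958.23.
DWL = 1140.75 − 958.23 = 182.52.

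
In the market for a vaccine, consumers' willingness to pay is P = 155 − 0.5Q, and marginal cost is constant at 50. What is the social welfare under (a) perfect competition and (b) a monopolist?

Competition: TS = 11025; Monopoly: TS = 8268.75

Under competition P = MC = 50, so Q = (155 − 50)/0.5 = 210.
CS = ½·(155 − 50)·210 = 11025; PS = (50 − 50)·210 = 0; TS = 11025.
Monopoly sets MR = MC: 155 − Q = 50 ⇒ Q = 105, P = 155 − 0.5·105 = 102.5.
CS = ½·(155 − 102.5)·105 = 2756.25; PS = (102.5 − 50)·105 = 5512.5; TS = 8268.75.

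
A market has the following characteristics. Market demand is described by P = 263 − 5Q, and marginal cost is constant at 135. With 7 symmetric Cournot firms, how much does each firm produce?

q_i = 3.2

With 7 symmetric Cournot firms, each firm's FOC gives 263 − 40q = 135, so q = 3.2, Q = 7·3.2 = 22.4, and P = 151.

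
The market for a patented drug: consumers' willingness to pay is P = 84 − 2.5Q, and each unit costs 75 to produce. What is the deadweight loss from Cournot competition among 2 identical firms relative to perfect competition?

Under competition P = MC = 75, so Q = (84 − 75)/2.5 = 3.6.
With 2 symmetric Cournot firms, each firm's FOC gives 84 − 7.5q = 75, so q = 1.2, Q = 2·1.2 = 2.4, and P = 78.
DWL is the triangle between Q = 2.4 and Q = 3.6: ½·(3.6 − 2.4)·(78 − 75) = 1.8.

DWL = 1.8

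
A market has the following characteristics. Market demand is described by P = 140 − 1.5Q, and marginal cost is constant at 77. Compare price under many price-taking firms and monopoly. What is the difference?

Price rises by 31.5

Competitive firms price at marginal cost: P = 77, giving Q = 42.
A monopolist chooses Q where MR = MC. MR = 140 − 3Q; setting this equal to 77 gives Q = 21 and P = 108.5.
Change in price: 108.5 − 77 = 31.5.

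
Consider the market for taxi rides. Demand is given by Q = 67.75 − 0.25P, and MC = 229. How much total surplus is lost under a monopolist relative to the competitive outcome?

DWL = 55.125

Inverting demand: P = 271 − 4Q.
Under competition P = MC = 229, so Q = (271 − 229)/4 = 10.5.
Monopoly sets MR = MC: 271 − 8Q = 229 ⇒ Q = 5.25, P = 271 − 4·5.25 = 250.
DWL is the triangle between Q = 5.25 and Q = 10.5: ½·(10.5 − 5.25)·(250 − 229) = 55.125.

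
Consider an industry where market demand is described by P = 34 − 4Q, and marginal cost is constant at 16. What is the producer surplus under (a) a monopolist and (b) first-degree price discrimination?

Monopoly sets MR = MC: 34 − 8Q = 16 ⇒ Q = 2.25, P = 34 − 4·2.25 = 25.
PS = (25 − 16)·2.25 = 20.25.
Under first-degree price discrimination the firm charges each unit its demand price and produces up to where P = MC, i.e. Q = 4.5. Consumer surplus is zero; producer surplus equals total surplus.
PS = ½·(34 − 16)·4.5 = 40.5.

Monopoly: PS = 20.25; Perfect PD: PS = 40.5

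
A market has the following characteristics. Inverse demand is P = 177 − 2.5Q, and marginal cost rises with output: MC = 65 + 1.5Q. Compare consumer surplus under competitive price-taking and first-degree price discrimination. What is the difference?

Under competition P = MC: 177 − 2.5Q = 65 + 1.5Q ⇒ Q = 28, P = 107.
CS = ½·(177 − 107)·28 = 980.
A perfectly discriminating monopolist sells every unit with P(Q) ≥ MC(Q), so output equals the competitive quantity Q = 28. Each buyer pays their reservation price, so CS = 0 and the firm captures all surplus.
CS = 0.
Change in consumer surplus: 0 − 980 = −980.

Consumer surplus falls by 980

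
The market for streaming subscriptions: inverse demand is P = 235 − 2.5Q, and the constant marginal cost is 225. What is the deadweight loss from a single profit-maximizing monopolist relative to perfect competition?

DWL = 5

Perfect competition: P = MC = 225, so 235 − 2.5Q = 225 and Q = 4.
The monopolist equates marginal revenue to marginal cost: 235 − 5Q = 225, so Q = 2. From demand, P = 230.
DWL is the triangle between Q = 2 and Q = 4: ½·(4 − 2)·(230 − 225) = 5.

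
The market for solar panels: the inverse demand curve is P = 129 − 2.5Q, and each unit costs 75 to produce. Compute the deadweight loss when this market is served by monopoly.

DWL = 145.8

Perfect competition: P = MC = 75, so 129 − 2.5Q = 75 and Q = 21.6.
Monopoly sets MR = MC: 129 − 5Q = 75 ⇒ Q = 10.8, P = 129 − 2.5·10.8 = 102.
DWL is the triangle between Q = 10.8 and Q = 21.6: ½·(21.6 − 10.8)·(102 − 75) = 145.8.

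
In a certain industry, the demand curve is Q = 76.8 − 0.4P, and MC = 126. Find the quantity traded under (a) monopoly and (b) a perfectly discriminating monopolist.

Inverting demand: P = 192 − 2.5Q.
A monopolist chooses Q where MR = MC. MR = 192 − 5Q; setting this equal to 126 gives Q = 13.2 and P = 159.
A perfectly discriminating monopolist sells every unit with P(Q) ≥ MC(Q), so output equals the competitive quantity Q = 26.4. Each buyer pays their reservation price, so CS = 0 and the firm captures all surplus.

Monopoly: Q = 13.2; Perfect PD: Q = 26.4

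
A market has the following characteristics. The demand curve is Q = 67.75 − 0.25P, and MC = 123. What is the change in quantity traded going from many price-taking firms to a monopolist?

Q falls by 18.5

Inverting demand: P = 271 − 4Q.
Competitive firms price at marginal cost: P = 123, giving Q = 37.
A monopolist chooses Q where MR = MC. MR = 271 − 8Q; setting this equal to 123 gives Q = 18.5 and P = 197.
Change in quantity traded: 18.5 − 37 = −18.5.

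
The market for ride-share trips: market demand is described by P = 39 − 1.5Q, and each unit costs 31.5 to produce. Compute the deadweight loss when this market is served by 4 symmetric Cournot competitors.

DWL = 0.75

Under competition P = MC = 31.5, so Q = (39 − 31.5)/1.5 = 5.
Cournot with 4 identical firms: the symmetric best-response condition is 39 − 7.5q = 31.5. Each firm produces q = 1, total output Q = 4, price P = 33.
DWL is the triangle between Q = 4 and Q = 5: ½·(5 − 4)·(33 − 31.5) = 0.75.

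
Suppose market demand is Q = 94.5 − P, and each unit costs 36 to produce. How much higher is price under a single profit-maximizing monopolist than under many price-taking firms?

P rises by 29.25

Inverting demand: P = 94.5 − Q.
Under competition P = MC = 36, so Q = (94.5 − 36)/1 = 58.5.
Monopoly sets MR = MC: 94.5 − 2Q = 36 ⇒ Q = 29.25, P = 94.5 − 29.25 = 65.25.
Change in price: 65.25 − 36 = 29.25.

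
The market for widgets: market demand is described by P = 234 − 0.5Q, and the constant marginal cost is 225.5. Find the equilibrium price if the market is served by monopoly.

A monopolist chooses Q where MR = MC. MR = 234 − Q; setting this equal to 225.5 gives Q = 8.5 and P = 229.75.

P = 229.75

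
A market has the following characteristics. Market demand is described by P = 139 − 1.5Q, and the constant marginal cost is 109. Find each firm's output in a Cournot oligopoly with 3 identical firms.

Cournot with 3 identical firms: the symmetric best-response condition is 139 − 6q = 109. Each firm produces q = 5, total output Q = 15, price P = 116.5.

q_i = 5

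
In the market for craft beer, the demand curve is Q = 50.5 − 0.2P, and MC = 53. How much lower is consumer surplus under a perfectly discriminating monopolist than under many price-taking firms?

CS falls by 3980.025

Inverting demand: P = 252.5 − 5Q.
Competitive firms price at marginal cost: P = 53, giving Q = 39.9.
CS = ½·(252.5 − 53)·39.9 = 3980.025.
With perfect price discrimination, output is the efficient level Q = 39.9 (where demand meets MC), but every buyer pays their willingness to pay: CS = 0 and PS = total surplus.
CS = 0.
Change in consumer surplus: 0 − 3980.025 = −3980.025.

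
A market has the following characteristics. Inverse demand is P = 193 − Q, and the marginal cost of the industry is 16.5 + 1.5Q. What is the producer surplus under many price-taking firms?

PS = 3738.27

Competitive equilibrium sets price equal to marginal cost: 193 − Q = 16.5 + 1.5Q, so Q = 70.6 and P = 122.4.
PS = P·Q − VC(Q) = 122.4·70.6 − (16.5·70.6 + ½·1.5·70.6²) = 3738.27.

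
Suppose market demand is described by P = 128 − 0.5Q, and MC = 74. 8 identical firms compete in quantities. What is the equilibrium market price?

P = 80

In a 8-firm Cournot equilibrium, symmetry and the first-order condition give q = (128 − 74)/(4.5) = 12. So Q = 96 and P = 80.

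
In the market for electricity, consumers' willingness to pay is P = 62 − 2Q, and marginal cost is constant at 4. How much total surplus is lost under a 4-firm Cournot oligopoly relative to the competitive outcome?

DWL = 33.64

Perfect competition: P = MC = 4, so 62 − 2Q = 4 and Q = 29.
Cournot with 4 identical firms: the symmetric best-response condition is 62 − 10q = 4. Each firm produces q = 5.8, total output Q = 23.2, price P = 15.6.
DWL is the triangle between Q = 23.2 and Q = 29: ½·(29 − 23.2)·(15.6 − 4) = 33.64.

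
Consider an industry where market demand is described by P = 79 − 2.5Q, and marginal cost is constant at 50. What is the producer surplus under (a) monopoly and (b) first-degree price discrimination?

Monopoly: PS = 84.1; Perfect PD: PS = 168.2

A monopolist chooses Q where MR = MC. MR = 79 − 5Q; setting this equal to 50 gives Q = 5.8 and P = 64.5.
PS = (64.5 − 50)·5.8 = 84.1.
Under first-degree price discrimination the firm charges each unit its demand price and produces up to where P = MC, i.e. Q = 11.6. Consumer surplus is zero; producer surplus equals total surplus.
PS = ½·(79 − 50)·11.6 = 168.2.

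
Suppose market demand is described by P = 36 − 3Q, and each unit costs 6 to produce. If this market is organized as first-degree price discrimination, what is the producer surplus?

With perfect price discrimination, output is the efficient level Q = 10 (where demand meets MC), but every buyer pays their willingness to pay: CS = 0 and PS = total surplus.
PS = ½·(36 − 6)·10 = 150.

PS = 150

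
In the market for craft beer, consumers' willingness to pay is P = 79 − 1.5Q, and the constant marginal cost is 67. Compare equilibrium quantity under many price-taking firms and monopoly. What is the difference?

Under competition P = MC = 67, so Q = (79 − 67)/1.5 = 8.
The monopolist equates marginal revenue to marginal cost: 79 − 3Q = 67, so Q = 4. From demand, P = 73.
Change in equilibrium quantity: 4 − 8 = −4.

Equilibrium quantity falls by 4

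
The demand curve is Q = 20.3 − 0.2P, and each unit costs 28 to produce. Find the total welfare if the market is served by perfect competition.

Inverting demand: P = 101.5 − 5Q.
Perfect competition: P = MC = 28, so 101.5 − 5Q = 28 and Q = 14.7.
CS = ½·(101.5 − 28)·14.7 = 540.225; PS = (28 − 28)·14.7 = 0; TS = 540.225.

TS = 540.225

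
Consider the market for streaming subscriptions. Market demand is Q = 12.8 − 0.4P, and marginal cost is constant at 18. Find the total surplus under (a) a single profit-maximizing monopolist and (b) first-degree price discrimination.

Inverting demand: P = 32 − 2.5Q.
A monopolist chooses Q where MR = MC. MR = 32 − 5Q; setting this equal to 18 gives Q = 2.8 and P = 25.
CS = ½·(32 − 25)·2.8 = 9.8; PS = (25 − 18)·2.8 = 19.6; TS = 29.4.
With perfect price discrimination, output is the efficient level Q = 5.6 (where demand meets MC), but every buyer pays their willingness to pay: CS = 0 and PS = total surplus.
TS = 39.2 (equal to competitive TS).

Monopoly: TS = 29.4; Perfect PD: TS = 39.2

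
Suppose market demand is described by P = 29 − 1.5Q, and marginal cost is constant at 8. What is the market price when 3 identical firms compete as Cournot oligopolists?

In a 3-firm Cournot equilibrium, symmetry and the first-order condition give q = (29 − 8)/(6) = 3.5. So Q = 10.5 and P = 13.25.

P = 13.25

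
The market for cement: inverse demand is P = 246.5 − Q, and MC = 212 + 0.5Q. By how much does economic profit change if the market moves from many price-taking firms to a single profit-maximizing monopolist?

Economic profit rises by 105.8

Under competition P = MC: 246.5 − Q = 212 + 0.5Q ⇒ Q = 23, P = 223.5.
Profit = 223.5·23 − (212·23 + ½·0.5·23²) = 132.25.
The monopolist equates marginal revenue to marginal cost: 246.5 − 2Q = 212 + 0.5Q, so Q = 13.8. From demand, P = 232.7.
Profit = 232.7·13.8 − (212·13.8 + ½·0.5·13.8²) = 238.05.
Change in economic profit: 238.05 − 132.25 = 105.8.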